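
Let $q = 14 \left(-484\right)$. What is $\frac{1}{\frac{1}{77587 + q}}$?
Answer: $70811$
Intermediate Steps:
$q = -6776$
$\frac{1}{\frac{1}{77587 + q}} = \frac{1}{\frac{1}{77587 - 6776}} = \frac{1}{\frac{1}{70811}} = 70811$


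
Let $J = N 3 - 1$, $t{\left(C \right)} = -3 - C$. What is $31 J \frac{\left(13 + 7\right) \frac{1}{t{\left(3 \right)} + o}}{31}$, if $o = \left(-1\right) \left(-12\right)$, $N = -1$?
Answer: $- \frac{40}{3} \approx -13.333$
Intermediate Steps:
$o = 12$
$J = -4$ ($J = \left(-1\right) 3 - 1 = -3 - 1 = -4$)
$31 J \frac{\left(13 + 7\right) \frac{1}{t{\left(3 \right)} + o}}{31} = 31 \left(-4\right) \frac{\left(13 + 7\right) \frac{1}{\left(-3 - 3\right) + 12}}{31} = - 124 \frac{20}{\left(-3 - 3\right) + 12} \cdot \frac{1}{31} = - 124 \frac{20}{-6 + 12} \cdot \frac{1}{31} = - 124 \cdot \frac{20}{6} \cdot \frac{1}{31} = - 124 \cdot 20 \cdot \frac{1}{6} \cdot \frac{1}{31} = - 124 \cdot \frac{10}{3} \cdot \frac{1}{31} = \left(-124\right) \frac{10}{93} = - \frac{40}{3}$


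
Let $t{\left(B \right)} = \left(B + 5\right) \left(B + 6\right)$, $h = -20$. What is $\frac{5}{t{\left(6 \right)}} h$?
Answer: $- \frac{25}{33} \approx -0.75758$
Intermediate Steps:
$t{\left(B \right)} = \left(5 + B\right) \left(6 + B\right)$
$\frac{5}{t{\left(6 \right)}} h = \frac{5}{30 + 6^{2} + 11 \cdot 6} \left(-20\right) = \frac{5}{30 + 36 + 66} \left(-20\right) = \frac{5}{132} \left(-20\right) = - \frac{25}{33}$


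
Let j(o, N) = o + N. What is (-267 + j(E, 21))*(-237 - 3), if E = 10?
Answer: 56640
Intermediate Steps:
j(o, N) = N + o
(-267 + j(E, 21))*(-237 - 3) = (-267 + (21 + 10))*(-237 - 3) = (-267 + 31)*(-240) = -236*(-240) = 56640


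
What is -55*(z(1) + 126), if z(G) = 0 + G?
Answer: -6985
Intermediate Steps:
z(G) = G
-55*(z(1) + 126) = -55*(1 + 126) = -55*127 = -6985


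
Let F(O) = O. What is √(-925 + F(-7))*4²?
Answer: 32*I*√233 ≈ 488.46*I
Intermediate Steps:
√(-925 + F(-7))*4² = √(-925 - 7)*4² = √(-932)*16 = (2*I*√233)*16 = 32*I*√233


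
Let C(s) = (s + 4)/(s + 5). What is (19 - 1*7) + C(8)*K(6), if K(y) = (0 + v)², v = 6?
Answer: 588/13 ≈ 45.231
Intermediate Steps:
C(s) = (4 + s)/(5 + s)
K(y) = 36 (K(y) = (0 + 6)² = 6² = 36)
(19 - 1*7) + C(8)*K(6) = (19 - 1*7) + ((4 + 8)/(5 + 8))*36 = (19 - 7) + (12/13)*36 = 12 + ((1/13)*12)*36 = 12 + (12/13)*36 = 12 + 432/13 = 588/13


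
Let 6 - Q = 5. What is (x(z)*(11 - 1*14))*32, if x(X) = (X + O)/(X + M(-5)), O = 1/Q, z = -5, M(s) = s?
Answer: -192/5 ≈ -38.400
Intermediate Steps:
Q = 1 (Q = 6 - 1*5 = 6 - 5 = 1)
O = 1 (O = 1/1 = 1)
x(X) = (1 + X)/(-5 + X) (x(X) = (X + 1)/(X - 5) = (1 + X)/(-5 + X))
(x(z)*(11 - 1*14))*32 = (((1 - 5)/(-5 - 5))*(11 - 1*14))*32 = ((-4/(-10))*(11 - 14))*32 = (-⅒*(-4)*(-3))*32 = ((⅖)*(-3))*32 = -6/5*32 = -192/5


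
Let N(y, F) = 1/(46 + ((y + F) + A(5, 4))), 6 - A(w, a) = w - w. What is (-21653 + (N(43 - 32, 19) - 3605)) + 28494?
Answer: 265353/82 ≈ 3236.0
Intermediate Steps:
A(w, a) = 6 (A(w, a) = 6 - (w - w) = 6 - 1*0 = 6 + 0 = 6)
N(y, F) = 1/(52 + F + y) (N(y, F) = 1/(46 + ((y + F) + 6)) = 1/(46 + ((F + y) + 6)) = 1/(46 + (6 + F + y)) = 1/(52 + F + y))
(-21653 + (N(43 - 32, 19) - 3605)) + 28494 = (-21653 + (1/(52 + 19 + (43 - 32)) - 3605)) + 28494 = (-21653 + (1/(52 + 19 + 11) - 3605)) + 28494 = (-21653 + (1/82 - 3605)) + 28494 = (-21653 - 295609/82) + 28494 = -2071155/82 + 28494 = 265353/82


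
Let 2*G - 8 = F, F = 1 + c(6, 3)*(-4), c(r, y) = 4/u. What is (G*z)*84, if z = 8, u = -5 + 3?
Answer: 5712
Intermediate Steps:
u = -2
c(r, y) = -2 (c(r, y) = 4/(-2) = 4*(-½) = -2)
F = 9 (F = 1 - 2*(-4) = 1 + 8 = 9)
G = 17/2 (G = 4 + (½)*9 = 4 + 9/2 = 17/2 ≈ 8.5000)
(G*z)*84 = ((17/2)*8)*84 = 68*84 = 5712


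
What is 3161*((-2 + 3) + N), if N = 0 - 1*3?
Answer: -6322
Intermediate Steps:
N = -3 (N = 0 - 3 = -3)
3161*((-2 + 3) + N) = 3161*((-2 + 3) - 3) = 3161*(1 - 3) = 3161*(-2) = -6322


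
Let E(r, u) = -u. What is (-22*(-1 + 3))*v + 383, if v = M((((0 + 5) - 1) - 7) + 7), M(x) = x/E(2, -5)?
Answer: 1739/5 ≈ 347.80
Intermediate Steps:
M(x) = x/5 (M(x) = x/((-1*(-5))) = x/5)
v = 4/5 (v = ((((0 + 5) - 1) - 7) + 7)/5 = (((5 - 1) - 7) + 7)/5 = ((4 - 7) + 7)/5 = (-3 + 7)/5 = (1/5)*4 = 4/5 ≈ 0.80000)
(-22*(-1 + 3))*v + 383 = -22*(-1 + 3)*(4/5) + 383 = -22*2*(4/5) + 383 = -44*4/5 + 383 = -176/5 + 383 = 1739/5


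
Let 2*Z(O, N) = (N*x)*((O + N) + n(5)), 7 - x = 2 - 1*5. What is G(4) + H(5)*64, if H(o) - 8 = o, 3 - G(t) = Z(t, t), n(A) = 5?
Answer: 575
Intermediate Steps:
x = 10 (x = 7 - (2 - 1*5) = 7 - (2 - 5) = 7 - 1*(-3) = 7 + 3 = 10)
Z(O, N) = 5*N*(5 + N + O) (Z(O, N) = ((N*10)*((O + N) + 5))/2 = ((10*N)*((N + O) + 5))/2 = ((10*N)*(5 + N + O))/2 = (10*N*(5 + N + O))/2 = 5*N*(5 + N + O))
G(t) = 3 - 5*t*(5 + 2*t) (G(t) = 3 - 5*t*(5 + t + t) = 3 - 5*t*(5 + 2*t))
H(o) = 8 + o
G(4) + H(5)*64 = (3 - 5*4*(5 + 2*4)) + (8 + 5)*64 = (3 - 5*4*(5 + 8)) + 13*64 = (3 - 5*4*13) + 832 = (3 - 260) + 832 = -257 + 832 = 575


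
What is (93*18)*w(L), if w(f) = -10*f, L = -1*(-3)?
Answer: -50220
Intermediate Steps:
L = 3
(93*18)*w(L) = (93*18)*(-10*3) = 1674*(-30) = -50220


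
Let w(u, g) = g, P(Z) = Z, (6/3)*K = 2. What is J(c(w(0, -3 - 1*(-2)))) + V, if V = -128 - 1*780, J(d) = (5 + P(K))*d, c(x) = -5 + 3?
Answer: -920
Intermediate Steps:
K = 1 (K = (½)*2 = 1)
c(x) = -2
J(d) = 6*d (J(d) = (5 + 1)*d = 6*d)
V = -908 (V = -128 - 780 = -908)
J(c(w(0, -3 - 1*(-2)))) + V = 6*(-2) - 908 = -12 - 908 = -920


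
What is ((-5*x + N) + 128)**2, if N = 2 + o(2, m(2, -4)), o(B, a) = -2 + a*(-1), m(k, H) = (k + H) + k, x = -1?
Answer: 17689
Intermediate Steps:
m(k, H) = H + 2*k (m(k, H) = (H + k) + k = H + 2*k)
o(B, a) = -2 - a
N = 0 (N = 2 + (-2 - (-4 + 2*2)) = 2 + (-2 - (-4 + 4)) = 2 + (-2 - 1*0) = 2 + (-2 + 0) = 2 - 2 = 0)
((-5*x + N) + 128)**2 = ((-5*(-1) + 0) + 128)**2 = ((5 + 0) + 128)**2 = (5 + 128)**2 = 133**2 = 17689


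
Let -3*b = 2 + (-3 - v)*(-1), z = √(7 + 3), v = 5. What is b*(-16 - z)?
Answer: 160/3 + 10*√10/3 ≈ 63.874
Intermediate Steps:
z = √10 ≈ 3.1623
b = -10/3 (b = -(2 + (-3 - 1*5)*(-1))/3 = -(2 + (-3 - 5)*(-1))/3 = -(2 - 8*(-1))/3 = -(2 + 8)/3 = -⅓*10 = -10/3 ≈ -3.3333)
b*(-16 - z) = -10*(-16 - √10)/3 = 160/3 + 10*√10/3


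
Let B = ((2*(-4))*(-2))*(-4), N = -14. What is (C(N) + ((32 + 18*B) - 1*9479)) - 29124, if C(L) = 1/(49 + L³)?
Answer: -107053486/2695 ≈ -39723.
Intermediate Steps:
B = -64 (B = -8*(-2)*(-4) = 16*(-4) = -64)
(C(N) + ((32 + 18*B) - 1*9479)) - 29124 = (1/(49 + (-14)³) + ((32 + 18*(-64)) - 1*9479)) - 29124 = (1/(49 - 2744) + ((32 - 1152) - 9479)) - 29124 = (1/(-2695) + (-1120 - 9479)) - 29124 = (-1/2695 - 10599) - 29124 = -28564306/2695 - 29124 = -107053486/2695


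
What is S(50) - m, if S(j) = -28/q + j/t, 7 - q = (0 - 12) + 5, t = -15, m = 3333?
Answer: -10015/3 ≈ -3338.3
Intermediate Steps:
q = 14 (q = 7 - ((0 - 12) + 5) = 7 - (-12 + 5) = 7 - 1*(-7) = 7 + 7 = 14)
S(j) = -2 - j/15 (S(j) = -28/14 + j/(-15) = -28*1/14 + j*(-1/15) = -2 - j/15)
S(50) - m = (-2 - 1/15*50) - 1*3333 = (-2 - 10/3) - 3333 = -16/3 - 3333 = -10015/3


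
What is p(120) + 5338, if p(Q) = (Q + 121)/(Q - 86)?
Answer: 181733/34 ≈ 5345.1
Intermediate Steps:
p(Q) = (121 + Q)/(-86 + Q)
p(120) + 5338 = (121 + 120)/(-86 + 120) + 5338 = 241/34 + 5338 = 181733/34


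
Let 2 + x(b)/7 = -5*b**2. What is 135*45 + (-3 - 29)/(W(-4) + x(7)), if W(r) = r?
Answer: 10528007/1733 ≈ 6075.0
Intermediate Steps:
x(b) = -14 - 35*b**2 (x(b) = -14 + 7*(-5*b**2) = -14 - 35*b**2)
135*45 + (-3 - 29)/(W(-4) + x(7)) = 135*45 + (-3 - 29)/(-4 + (-14 - 35*7**2)) = 6075 - 32/(-4 + (-14 - 35*49)) = 6075 - 32/(-4 + (-14 - 1715)) = 6075 - 32/(-4 - 1729) = 6075 - 32/(-1733) = 6075 - 32*(-1/1733) = 6075 + 32/1733 = 10528007/1733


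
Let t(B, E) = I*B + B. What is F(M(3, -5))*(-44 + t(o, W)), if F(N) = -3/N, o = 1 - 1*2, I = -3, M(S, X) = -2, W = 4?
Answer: -63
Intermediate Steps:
o = -1 (o = 1 - 2 = -1)
t(B, E) = -2*B (t(B, E) = -3*B + B = -2*B)
F(M(3, -5))*(-44 + t(o, W)) = (-3/(-2))*(-44 - 2*(-1)) = (-3*(-1/2))*(-44 + 2) = (3/2)*(-42) = -63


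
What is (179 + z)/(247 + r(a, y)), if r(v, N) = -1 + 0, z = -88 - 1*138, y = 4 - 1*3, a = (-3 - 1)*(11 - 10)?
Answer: -47/246 ≈ -0.19106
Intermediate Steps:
a = -4 (a = -4*1 = -4)
y = 1 (y = 4 - 3 = 1)
z = -226 (z = -88 - 138 = -226)
r(v, N) = -1
(179 + z)/(247 + r(a, y)) = (179 - 226)/(247 - 1) = -47/246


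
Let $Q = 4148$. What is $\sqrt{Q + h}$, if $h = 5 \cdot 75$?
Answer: $\sqrt{4523} \approx 67.253$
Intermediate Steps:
$h = 375$
$\sqrt{Q + h} = \sqrt{4148 + 375} = \sqrt{4523}$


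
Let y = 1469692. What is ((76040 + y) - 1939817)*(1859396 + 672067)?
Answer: -997611596355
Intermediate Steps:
((76040 + y) - 1939817)*(1859396 + 672067) = ((76040 + 1469692) - 1939817)*(1859396 + 672067) = (1545732 - 1939817)*2531463 = -394085*2531463 = -997611596355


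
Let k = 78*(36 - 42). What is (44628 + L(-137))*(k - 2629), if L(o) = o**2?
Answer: -196340509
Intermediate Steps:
k = -468 (k = 78*(-6) = -468)
(44628 + L(-137))*(k - 2629) = (44628 + (-137)**2)*(-468 - 2629) = (44628 + 18769)*(-3097) = 63397*(-3097) = -196340509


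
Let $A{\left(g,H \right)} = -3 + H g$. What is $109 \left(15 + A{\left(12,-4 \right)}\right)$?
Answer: $-3924$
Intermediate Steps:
$109 \left(15 + A{\left(12,-4 \right)}\right) = 109 \left(15 - 51\right) = 109 \left(-36\right) = -3924$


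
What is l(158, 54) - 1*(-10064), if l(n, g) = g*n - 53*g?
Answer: 15734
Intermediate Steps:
l(n, g) = -53*g + g*n
l(158, 54) - 1*(-10064) = 54*(-53 + 158) - 1*(-10064) = 54*105 + 10064 = 5670 + 10064 = 15734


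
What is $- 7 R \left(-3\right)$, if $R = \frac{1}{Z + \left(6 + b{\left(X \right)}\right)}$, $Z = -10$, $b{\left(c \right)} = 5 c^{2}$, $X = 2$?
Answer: $\frac{21}{16} \approx 1.3125$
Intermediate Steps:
$R = \frac{1}{16}$ ($R = \frac{1}{-10 + \left(6 + 5 \cdot 2^{2}\right)} = \frac{1}{-10 + \left(6 + 5 \cdot 4\right)} = \frac{1}{-10 + \left(6 + 20\right)} = \frac{1}{-10 + 26} = \frac{1}{16} \approx 0.0625$)
$- 7 R \left(-3\right) = \left(-7\right) \frac{1}{16} \left(-3\right) = \left(- \frac{7}{16}\right) \left(-3\right) = \frac{21}{16}$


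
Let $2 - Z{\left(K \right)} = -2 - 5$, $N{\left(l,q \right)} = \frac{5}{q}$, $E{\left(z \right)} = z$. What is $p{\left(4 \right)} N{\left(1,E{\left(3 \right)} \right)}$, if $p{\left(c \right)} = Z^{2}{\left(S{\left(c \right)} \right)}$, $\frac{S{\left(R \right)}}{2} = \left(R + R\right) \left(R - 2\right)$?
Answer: $135$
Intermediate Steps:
$S{\left(R \right)} = 4 R \left(-2 + R\right)$ ($S{\left(R \right)} = 2 \left(R + R\right) \left(R - 2\right) = 2 \cdot 2 R \left(-2 + R\right) = 4 R \left(-2 + R\right)$)
$Z{\left(K \right)} = 9$ ($Z{\left(K \right)} = 2 - \left(-2 - 5\right) = 2 - -7 = 2 + 7 = 9$)
$p{\left(c \right)} = 81$ ($p{\left(c \right)} = 9^{2} = 81$)
$p{\left(4 \right)} N{\left(1,E{\left(3 \right)} \right)} = 81 \cdot \frac{5}{3} = 135$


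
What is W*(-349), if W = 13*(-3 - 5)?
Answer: 36296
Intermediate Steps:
W = -104 (W = 13*(-8) = -104)
W*(-349) = -104*(-349) = 36296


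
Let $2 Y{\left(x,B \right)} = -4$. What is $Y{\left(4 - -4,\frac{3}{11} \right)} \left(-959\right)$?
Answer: $1918$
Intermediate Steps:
$Y{\left(x,B \right)} = -2$ ($Y{\left(x,B \right)} = \frac{1}{2} \left(-4\right) = -2$)
$Y{\left(4 - -4,\frac{3}{11} \right)} \left(-959\right) = \left(-2\right) \left(-959\right) = 1918$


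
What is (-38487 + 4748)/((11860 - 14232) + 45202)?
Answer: -33739/42830 ≈ -0.78774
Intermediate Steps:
(-38487 + 4748)/((11860 - 14232) + 45202) = -33739/(-2372 + 45202) = -33739/42830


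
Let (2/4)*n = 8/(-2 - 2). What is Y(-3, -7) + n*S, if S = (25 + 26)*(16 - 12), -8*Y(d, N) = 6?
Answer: -3267/4 ≈ -816.75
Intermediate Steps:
Y(d, N) = -¾ (Y(d, N) = -⅛*6 = -¾)
S = 204 (S = 51*4 = 204)
n = -4 (n = 2*(8/(-2 - 2)) = 2*(8/(-4)) = 2*(8*(-¼)) = 2*(-2) = -4)
Y(-3, -7) + n*S = -¾ - 4*204 = -¾ - 816 = -3267/4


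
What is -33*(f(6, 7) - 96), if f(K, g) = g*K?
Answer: 1782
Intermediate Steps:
f(K, g) = K*g
-33*(f(6, 7) - 96) = -33*(6*7 - 96) = -33*(42 - 96) = -33*(-54) = 1782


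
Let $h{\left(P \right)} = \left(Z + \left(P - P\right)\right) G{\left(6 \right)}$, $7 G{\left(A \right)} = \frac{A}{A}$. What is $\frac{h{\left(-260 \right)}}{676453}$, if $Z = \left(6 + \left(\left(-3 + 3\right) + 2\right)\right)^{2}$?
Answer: $\frac{64}{4735171} \approx 1.3516 \cdot 10^{-5}$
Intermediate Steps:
$G{\left(A \right)} = \frac{1}{7}$ ($G{\left(A \right)} = \frac{A \frac{1}{A}}{7} = \frac{1}{7} \cdot 1 = \frac{1}{7}$)
$Z = 64$ ($Z = \left(6 + \left(0 + 2\right)\right)^{2} = \left(6 + 2\right)^{2} = 8^{2} = 64$)
$h{\left(P \right)} = \frac{64}{7}$ ($h{\left(P \right)} = \left(64 + \left(P - P\right)\right) \frac{1}{7} = \left(64 + 0\right) \frac{1}{7} = 64 \cdot \frac{1}{7} = \frac{64}{7}$)
$\frac{h{\left(-260 \right)}}{676453} = \frac{64}{7 \cdot 676453} = \frac{64}{7} \cdot \frac{1}{676453} = \frac{64}{4735171}$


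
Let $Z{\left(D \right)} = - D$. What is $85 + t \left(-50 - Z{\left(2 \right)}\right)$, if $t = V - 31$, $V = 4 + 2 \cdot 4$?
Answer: $997$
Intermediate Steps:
$V = 12$ ($V = 4 + 8 = 12$)
$t = -19$ ($t = 12 - 31 = -19$)
$85 + t \left(-50 - Z{\left(2 \right)}\right) = 85 - 19 \left(-50 - \left(-1\right) 2\right) = 85 - 19 \left(-50 - -2\right) = 85 - 19 \left(-50 + 2\right) = 85 - -912 = 85 + 912 = 997$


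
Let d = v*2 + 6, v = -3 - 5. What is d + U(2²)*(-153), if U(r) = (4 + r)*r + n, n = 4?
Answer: -5518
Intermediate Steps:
v = -8
U(r) = 4 + r*(4 + r) (U(r) = (4 + r)*r + 4 = r*(4 + r) + 4 = 4 + r*(4 + r))
d = -10 (d = -8*2 + 6 = -16 + 6 = -10)
d + U(2²)*(-153) = -10 + (4 + (2²)² + 4*2²)*(-153) = -10 + (4 + 4² + 4*4)*(-153) = -10 + (4 + 16 + 16)*(-153) = -10 + 36*(-153) = -10 - 5508 = -5518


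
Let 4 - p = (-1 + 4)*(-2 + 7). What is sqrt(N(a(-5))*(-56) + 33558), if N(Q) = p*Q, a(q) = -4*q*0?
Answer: sqrt(33558) ≈ 183.19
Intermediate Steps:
a(q) = 0
p = -11 (p = 4 - (-1 + 4)*(-2 + 7) = 4 - 3*5 = 4 - 1*15 = 4 - 15 = -11)
N(Q) = -11*Q
sqrt(N(a(-5))*(-56) + 33558) = sqrt(-11*0*(-56) + 33558) = sqrt(0*(-56) + 33558) = sqrt(0 + 33558) = sqrt(33558)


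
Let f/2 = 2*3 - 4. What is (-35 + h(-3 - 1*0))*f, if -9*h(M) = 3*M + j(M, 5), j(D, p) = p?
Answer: -1244/9 ≈ -138.22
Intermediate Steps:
f = 4 (f = 2*(2*3 - 4) = 2*(6 - 4) = 2*2 = 4)
h(M) = -5/9 - M/3 (h(M) = -(3*M + 5)/9 = -(5 + 3*M)/9 = -5/9 - M/3)
(-35 + h(-3 - 1*0))*f = (-35 + (-5/9 - (-3 - 1*0)/3))*4 = (-35 + (-5/9 - (-3 + 0)/3))*4 = (-35 + (-5/9 - 1/3*(-3)))*4 = (-35 + (-5/9 + 1))*4 = (-35 + 4/9)*4 = -311/9*4 = -1244/9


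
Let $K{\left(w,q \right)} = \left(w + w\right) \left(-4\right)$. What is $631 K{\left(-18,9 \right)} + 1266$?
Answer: $92130$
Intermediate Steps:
$K{\left(w,q \right)} = - 8 w$ ($K{\left(w,q \right)} = 2 w \left(-4\right) = - 8 w$)
$631 K{\left(-18,9 \right)} + 1266 = 631 \left(\left(-8\right) \left(-18\right)\right) + 1266 = 631 \cdot 144 + 1266 = 90864 + 1266 = 92130$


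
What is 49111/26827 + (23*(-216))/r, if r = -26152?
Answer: 177203426/87697463 ≈ 2.0206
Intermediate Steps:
49111/26827 + (23*(-216))/r = 49111/26827 + (23*(-216))/(-26152) = 49111*(1/26827) - 4968*(-1/26152) = 49111/26827 + 621/3269 = 177203426/87697463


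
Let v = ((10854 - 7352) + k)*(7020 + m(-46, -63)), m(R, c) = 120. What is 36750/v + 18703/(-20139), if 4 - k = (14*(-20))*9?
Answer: -3828421127/4126158876 ≈ -0.92784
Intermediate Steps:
k = 2524 (k = 4 - 14*(-20)*9 = 4 - (-280)*9 = 4 - 1*(-2520) = 4 + 2520 = 2524)
v = 43025640 (v = ((10854 - 7352) + 2524)*(7020 + 120) = (3502 + 2524)*7140 = 6026*7140 = 43025640)
36750/v + 18703/(-20139) = 36750/43025640 + 18703/(-20139) = 36750*(1/43025640) + 18703*(-1/20139) = 175/204884 - 18703/20139 = -3828421127/4126158876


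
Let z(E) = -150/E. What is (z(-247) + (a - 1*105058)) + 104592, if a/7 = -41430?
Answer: -71747422/247 ≈ -2.9048e+5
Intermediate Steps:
a = -290010 (a = 7*(-41430) = -290010)
(z(-247) + (a - 1*105058)) + 104592 = (-150/(-247) + (-290010 - 1*105058)) + 104592 = (-150*(-1/247) + (-290010 - 105058)) + 104592 = (150/247 - 395068) + 104592 = -97581646/247 + 104592 = -71747422/247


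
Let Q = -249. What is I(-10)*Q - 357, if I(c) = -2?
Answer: 141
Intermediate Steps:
I(-10)*Q - 357 = -2*(-249) - 357 = 498 - 357 = 141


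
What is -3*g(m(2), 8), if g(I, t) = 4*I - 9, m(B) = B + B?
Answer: -21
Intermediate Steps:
m(B) = 2*B
g(I, t) = -9 + 4*I
-3*g(m(2), 8) = -3*(-9 + 4*(2*2)) = -3*(-9 + 4*4) = -3*(-9 + 16) = -3*7 = -21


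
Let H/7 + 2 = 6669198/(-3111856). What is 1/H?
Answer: -1555928/45125185 ≈ -0.034480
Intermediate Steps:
H = -45125185/1555928 (H = -14 + 7*(6669198/(-3111856)) = -14 + 7*(6669198*(-1/3111856)) = -14 + 7*(-3334599/1555928) = -14 - 23342193/1555928 = -45125185/1555928 ≈ -29.002)
1/H = 1/(-45125185/1555928) = -1555928/45125185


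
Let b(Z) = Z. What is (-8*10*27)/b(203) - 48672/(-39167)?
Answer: -74720304/7950901 ≈ -9.3977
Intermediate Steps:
(-8*10*27)/b(203) - 48672/(-39167) = (-8*10*27)/203 - 48672/(-39167) = -80*27*(1/203) - 48672*(-1/39167) = -2160*1/203 + 48672/39167 = -2160/203 + 48672/39167 = -74720304/7950901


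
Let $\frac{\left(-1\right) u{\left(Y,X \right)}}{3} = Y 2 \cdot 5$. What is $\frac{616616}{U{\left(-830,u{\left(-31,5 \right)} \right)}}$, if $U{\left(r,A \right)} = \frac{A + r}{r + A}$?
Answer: $616616$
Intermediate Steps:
$u{\left(Y,X \right)} = - 30 Y$ ($u{\left(Y,X \right)} = - 3 Y 2 \cdot 5 = - 3 \cdot 2 Y 5 = - 3 \cdot 10 Y = - 30 Y$)
$U{\left(r,A \right)} = 1$ ($U{\left(r,A \right)} = \frac{A + r}{A + r} = 1$)
$\frac{616616}{U{\left(-830,u{\left(-31,5 \right)} \right)}} = \frac{616616}{1} = 616616 \cdot 1 = 616616$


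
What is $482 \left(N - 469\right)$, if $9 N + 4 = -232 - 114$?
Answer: $- \frac{2203222}{9} \approx -2.448 \cdot 10^{5}$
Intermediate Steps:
$N = - \frac{350}{9}$ ($N = - \frac{4}{9} + \frac{-232 - 114}{9} = - \frac{4}{9} + \frac{1}{9} \left(-346\right) = - \frac{4}{9} - \frac{346}{9} = - \frac{350}{9} \approx -38.889$)
$482 \left(N - 469\right) = 482 \left(- \frac{350}{9} - 469\right) = 482 \left(- \frac{4571}{9}\right) = - \frac{2203222}{9}$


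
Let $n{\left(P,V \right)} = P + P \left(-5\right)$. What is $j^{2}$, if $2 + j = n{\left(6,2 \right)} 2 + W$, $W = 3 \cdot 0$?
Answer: $2500$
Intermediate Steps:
$n{\left(P,V \right)} = - 4 P$ ($n{\left(P,V \right)} = P - 5 P = - 4 P$)
$W = 0$
$j = -50$ ($j = -2 + \left(\left(-4\right) 6 \cdot 2 + 0\right) = -2 + \left(\left(-24\right) 2 + 0\right) = -2 + \left(-48 + 0\right) = -2 - 48 = -50$)
$j^{2} = \left(-50\right)^{2} = 2500$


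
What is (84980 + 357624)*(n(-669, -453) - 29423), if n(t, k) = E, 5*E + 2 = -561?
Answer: -65362873512/5 ≈ -1.3073e+10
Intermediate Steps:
E = -563/5 (E = -2/5 + (1/5)*(-561) = -2/5 - 561/5 = -563/5 ≈ -112.60)
n(t, k) = -563/5
(84980 + 357624)*(n(-669, -453) - 29423) = (84980 + 357624)*(-563/5 - 29423) = 442604*(-147678/5) = -65362873512/5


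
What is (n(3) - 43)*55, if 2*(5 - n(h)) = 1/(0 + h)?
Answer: -12595/6 ≈ -2099.2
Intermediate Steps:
n(h) = 5 - 1/(2*h) (n(h) = 5 - 1/(2*(0 + h)) = 5 - 1/(2*h))
(n(3) - 43)*55 = ((5 - 1/2/3) - 43)*55 = ((5 - 1/2*1/3) - 43)*55 = ((5 - 1/6) - 43)*55 = (29/6 - 43)*55 = -229/6*55 = -12595/6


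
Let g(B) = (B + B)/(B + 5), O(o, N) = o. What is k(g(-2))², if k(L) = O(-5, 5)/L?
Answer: 225/16 ≈ 14.063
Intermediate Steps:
g(B) = 2*B/(5 + B) (g(B) = (2*B)/(5 + B) = 2*B/(5 + B))
k(L) = -5/L
k(g(-2))² = (-5/(2*(-2)/(5 - 2)))² = (-5/(2*(-2)/3))² = (-5/(2*(-2)*(⅓)))² = (-5/(-4/3))² = (-5*(-¾))² = (15/4)² = 225/16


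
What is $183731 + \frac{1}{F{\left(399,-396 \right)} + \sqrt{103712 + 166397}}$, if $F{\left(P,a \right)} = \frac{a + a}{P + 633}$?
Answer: $\frac{91760856377831}{499430452} + \frac{1849 \sqrt{270109}}{499430452} \approx 1.8373 \cdot 10^{5}$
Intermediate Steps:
$F{\left(P,a \right)} = \frac{2 a}{633 + P}$
$183731 + \frac{1}{F{\left(399,-396 \right)} + \sqrt{103712 + 166397}} = 183731 + \frac{1}{2 \left(-396\right) \frac{1}{633 + 399} + \sqrt{103712 + 166397}} = 183731 + \frac{1}{2 \left(-396\right) \frac{1}{1032} + \sqrt{270109}} = 183731 + \frac{1}{- \frac{33}{43} + \sqrt{270109}}$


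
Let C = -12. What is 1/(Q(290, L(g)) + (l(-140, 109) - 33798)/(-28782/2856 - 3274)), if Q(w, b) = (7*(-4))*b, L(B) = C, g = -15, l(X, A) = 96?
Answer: 1563221/541284408 ≈ 0.0028880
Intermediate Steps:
L(B) = -12
Q(w, b) = -28*b
1/(Q(290, L(g)) + (l(-140, 109) - 33798)/(-28782/2856 - 3274)) = 1/(-28*(-12) + (96 - 33798)/(-28782/2856 - 3274)) = 1/(336 - 33702/(-28782*1/2856 - 3274)) = 1/(336 - 33702/(-4797/476 - 3274)) = 1/(336 - 33702/(-1563221/476)) = 1/(336 - 33702*(-476/1563221)) = 1/(336 + 16042152/1563221) = 1/(541284408/1563221) = 1563221/541284408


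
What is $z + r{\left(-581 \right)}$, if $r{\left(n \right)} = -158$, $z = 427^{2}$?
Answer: $182171$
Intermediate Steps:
$z = 182329$
$z + r{\left(-581 \right)} = 182329 - 158 = 182171$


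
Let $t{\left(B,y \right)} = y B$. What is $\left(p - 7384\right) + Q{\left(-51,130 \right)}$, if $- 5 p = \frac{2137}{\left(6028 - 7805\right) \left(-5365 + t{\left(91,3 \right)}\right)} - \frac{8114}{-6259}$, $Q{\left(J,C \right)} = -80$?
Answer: $- \frac{2113671530580579}{283172306780} \approx -7464.3$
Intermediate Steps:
$t{\left(B,y \right)} = B y$
$p = - \frac{73432774659}{283172306780}$ ($p = - \frac{\frac{2137}{\left(6028 - 7805\right) \left(-5365 + 91 \cdot 3\right)} - \frac{8114}{-6259}}{5} = - \frac{\frac{2137}{\left(-1777\right) \left(-5365 + 273\right)} - - \frac{8114}{6259}}{5} = - \frac{\frac{2137}{\left(-1777\right) \left(-5092\right)} + \frac{8114}{6259}}{5} = - \frac{\frac{2137}{9048484} + \frac{8114}{6259}}{5} = \left(- \frac{1}{5}\right) \frac{73432774659}{56634461356} = - \frac{73432774659}{283172306780} \approx -0.25932$)
$\left(p - 7384\right) + Q{\left(-51,130 \right)} = \left(- \frac{73432774659}{283172306780} - 7384\right) - 80 = - \frac{2091017746038179}{283172306780} - 80 = - \frac{2113671530580579}{283172306780}$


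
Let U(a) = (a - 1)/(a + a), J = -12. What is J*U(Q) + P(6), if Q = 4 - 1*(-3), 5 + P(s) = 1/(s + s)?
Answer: -845/84 ≈ -10.060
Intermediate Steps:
P(s) = -5 + 1/(2*s) (P(s) = -5 + 1/(s + s) = -5 + 1/(2*s))
Q = 7 (Q = 4 + 3 = 7)
U(a) = (-1 + a)/(2*a) (U(a) = (-1 + a)/((2*a)) = (-1 + a)*(1/(2*a)) = (-1 + a)/(2*a))
J*U(Q) + P(6) = -6*(-1 + 7)/7 + (-5 + (½)/6) = -6*6/7 + (-5 + (½)*(⅙)) = -12*3/7 + (-5 + 1/12) = -36/7 - 59/12 = -845/84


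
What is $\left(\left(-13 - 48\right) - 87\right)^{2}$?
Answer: $21904$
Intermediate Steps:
$\left(\left(-13 - 48\right) - 87\right)^{2} = \left(-61 - 87\right)^{2} = \left(-148\right)^{2} = 21904$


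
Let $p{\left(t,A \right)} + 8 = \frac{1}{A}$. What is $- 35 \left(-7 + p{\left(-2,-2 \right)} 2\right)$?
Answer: $840$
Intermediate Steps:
$p{\left(t,A \right)} = -8 + \frac{1}{A}$
$- 35 \left(-7 + p{\left(-2,-2 \right)} 2\right) = - 35 \left(-7 + \left(-8 + \frac{1}{-2}\right) 2\right) = - 35 \left(-7 + \left(-8 - \frac{1}{2}\right) 2\right) = - 35 \left(-7 - 17\right) = \left(-35\right) \left(-24\right) = 840$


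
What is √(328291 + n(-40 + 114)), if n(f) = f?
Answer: 3*√36485 ≈ 573.03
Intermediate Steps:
√(328291 + n(-40 + 114)) = √(328291 + (-40 + 114)) = √(328291 + 74) = √328365 = 3*√36485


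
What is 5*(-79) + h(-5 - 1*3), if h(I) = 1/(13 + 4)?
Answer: -6714/17 ≈ -394.94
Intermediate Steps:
h(I) = 1/17
5*(-79) + h(-5 - 1*3) = 5*(-79) + 1/17 = -395 + 1/17 = -6714/17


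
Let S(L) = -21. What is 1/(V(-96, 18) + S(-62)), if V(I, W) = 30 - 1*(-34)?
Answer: 1/43 ≈ 0.023256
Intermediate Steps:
V(I, W) = 64 (V(I, W) = 30 + 34 = 64)
1/(V(-96, 18) + S(-62)) = 1/(64 - 21) = 1/43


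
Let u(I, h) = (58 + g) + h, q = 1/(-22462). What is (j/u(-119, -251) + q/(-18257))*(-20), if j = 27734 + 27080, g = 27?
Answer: 112393019326550/17018682461 ≈ 6604.1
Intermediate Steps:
q = -1/22462 ≈ -4.4520e-5
u(I, h) = 85 + h (u(I, h) = (58 + 27) + h = 85 + h)
j = 54814
(j/u(-119, -251) + q/(-18257))*(-20) = (54814/(85 - 251) - 1/22462/(-18257))*(-20) = (54814/(-166) - 1/22462*(-1/18257))*(-20) = (54814*(-1/166) + 1/410088734)*(-20) = (-27407/83 + 1/410088734)*(-20) = -11239301932655/34037364922*(-20) = 112393019326550/17018682461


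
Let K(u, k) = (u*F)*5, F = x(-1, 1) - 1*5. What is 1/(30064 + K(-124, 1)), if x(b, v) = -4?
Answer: 1/35644 ≈ 2.8055e-5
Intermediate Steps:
F = -9 (F = -4 - 1*5 = -4 - 5 = -9)
K(u, k) = -45*u (K(u, k) = (u*(-9))*5 = -9*u*5 = -45*u)
1/(30064 + K(-124, 1)) = 1/(30064 - 45*(-124)) = 1/(30064 + 5580) = 1/35644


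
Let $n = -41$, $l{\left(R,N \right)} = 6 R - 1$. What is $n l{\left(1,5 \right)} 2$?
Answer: $-410$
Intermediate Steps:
$l{\left(R,N \right)} = -1 + 6 R$
$n l{\left(1,5 \right)} 2 = - 41 \left(-1 + 6 \cdot 1\right) 2 = - 41 \left(-1 + 6\right) 2 = \left(-41\right) 5 \cdot 2 = \left(-205\right) 2 = -410$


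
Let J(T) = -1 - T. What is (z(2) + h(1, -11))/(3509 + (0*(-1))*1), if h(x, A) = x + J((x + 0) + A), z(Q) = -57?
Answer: -47/3509 ≈ -0.013394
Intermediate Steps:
h(x, A) = -1 - A (h(x, A) = x + (-1 - ((x + 0) + A)) = x + (-1 - (x + A)) = x + (-1 - (A + x)) = x + (-1 + (-A - x)) = x + (-1 - A - x) = -1 - A)
(z(2) + h(1, -11))/(3509 + (0*(-1))*1) = (-57 + (-1 - 1*(-11)))/(3509 + (0*(-1))*1) = (-57 + (-1 + 11))/(3509 + 0*1) = (-57 + 10)/(3509 + 0) = -47/3509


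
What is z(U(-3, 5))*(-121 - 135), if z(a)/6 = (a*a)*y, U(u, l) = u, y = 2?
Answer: -27648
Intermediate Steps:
z(a) = 12*a² (z(a) = 6*((a*a)*2) = 6*(a²*2) = 6*(2*a²) = 12*a²)
z(U(-3, 5))*(-121 - 135) = (12*(-3)²)*(-121 - 135) = (12*9)*(-256) = 108*(-256) = -27648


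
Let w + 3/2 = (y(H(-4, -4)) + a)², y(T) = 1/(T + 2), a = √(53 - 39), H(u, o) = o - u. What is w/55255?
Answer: 51/221020 + √14/55255 ≈ 0.00029846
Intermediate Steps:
a = √14 ≈ 3.7417
y(T) = 1/(2 + T)
w = -3/2 + (½ + √14)² (w = -3/2 + (1/(2 + (-4 - 1*(-4))) + √14)² = -3/2 + (1/(2 + (-4 + 4)) + √14)² = -3/2 + (1/(2 + 0) + √14)² = -3/2 + (1/2 + √14)² = -3/2 + (½ + √14)² ≈ 16.492)
w/55255 = (51/4 + √14)/55255 = (51/4 + √14)*(1/55255) = 51/221020 + √14/55255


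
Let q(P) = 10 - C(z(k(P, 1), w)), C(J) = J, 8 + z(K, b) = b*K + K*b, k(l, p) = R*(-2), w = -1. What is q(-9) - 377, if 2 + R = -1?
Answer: -347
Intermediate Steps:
R = -3 (R = -2 - 1 = -3)
k(l, p) = 6 (k(l, p) = -3*(-2) = 6)
z(K, b) = -8 + 2*K*b (z(K, b) = -8 + (b*K + K*b) = -8 + (K*b + K*b) = -8 + 2*K*b)
q(P) = 30 (q(P) = 10 - (-8 + 2*6*(-1)) = 10 - (-8 - 12) = 10 - 1*(-20) = 10 + 20 = 30)
q(-9) - 377 = 30 - 377 = -347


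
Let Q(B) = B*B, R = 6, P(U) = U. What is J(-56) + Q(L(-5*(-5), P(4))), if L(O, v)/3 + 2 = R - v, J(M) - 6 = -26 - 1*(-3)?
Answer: -17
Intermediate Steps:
J(M) = -17 (J(M) = 6 + (-26 - 1*(-3)) = 6 + (-26 + 3) = 6 - 23 = -17)
L(O, v) = 12 - 3*v (L(O, v) = -6 + 3*(6 - v) = -6 + (18 - 3*v) = 12 - 3*v)
Q(B) = B²
J(-56) + Q(L(-5*(-5), P(4))) = -17 + (12 - 3*4)² = -17 + (12 - 12)² = -17 + 0² = -17 + 0 = -17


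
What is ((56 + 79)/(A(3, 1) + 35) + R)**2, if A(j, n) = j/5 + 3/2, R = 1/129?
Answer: 30457579441/2290483881 ≈ 13.297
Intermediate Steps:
R = 1/129 ≈ 0.0077519
A(j, n) = 3/2 + j/5 (A(j, n) = j*(1/5) + 3*(1/2) = j/5 + 3/2 = 3/2 + j/5)
((56 + 79)/(A(3, 1) + 35) + R)**2 = ((56 + 79)/((3/2 + (1/5)*3) + 35) + 1/129)**2 = (135/((3/2 + 3/5) + 35) + 1/129)**2 = (135/(21/10 + 35) + 1/129)**2 = (135/(371/10) + 1/129)**2 = (135*(10/371) + 1/129)**2 = (1350/371 + 1/129)**2 = (174521/47859)**2 = 30457579441/2290483881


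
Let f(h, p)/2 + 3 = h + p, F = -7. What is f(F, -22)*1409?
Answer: -90176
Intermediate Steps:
f(h, p) = -6 + 2*h + 2*p (f(h, p) = -6 + 2*(h + p) = -6 + (2*h + 2*p) = -6 + 2*h + 2*p)
f(F, -22)*1409 = (-6 + 2*(-7) + 2*(-22))*1409 = (-6 - 14 - 44)*1409 = -64*1409 = -90176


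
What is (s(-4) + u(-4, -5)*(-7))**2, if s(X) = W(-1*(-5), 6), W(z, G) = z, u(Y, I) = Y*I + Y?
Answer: 11449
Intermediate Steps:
u(Y, I) = Y + I*Y (u(Y, I) = I*Y + Y = Y + I*Y)
s(X) = 5 (s(X) = -1*(-5) = 5)
(s(-4) + u(-4, -5)*(-7))**2 = (5 - 4*(1 - 5)*(-7))**2 = (5 - 4*(-4)*(-7))**2 = (5 + 16*(-7))**2 = (5 - 112)**2 = (-107)**2 = 11449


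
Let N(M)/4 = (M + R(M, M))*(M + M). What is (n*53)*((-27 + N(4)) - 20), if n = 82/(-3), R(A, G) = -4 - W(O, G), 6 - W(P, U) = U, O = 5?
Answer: 160802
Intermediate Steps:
W(P, U) = 6 - U
R(A, G) = -10 + G (R(A, G) = -4 - (6 - G) = -4 + (-6 + G) = -10 + G)
N(M) = 8*M*(-10 + 2*M) (N(M) = 4*((M + (-10 + M))*(M + M)) = 4*((-10 + 2*M)*(2*M)) = 4*(2*M*(-10 + 2*M)) = 8*M*(-10 + 2*M))
n = -82/3 (n = 82*(-⅓) = -82/3 ≈ -27.333)
(n*53)*((-27 + N(4)) - 20) = (-82/3*53)*((-27 + 16*4*(-5 + 4)) - 20) = -4346*((-27 + 16*4*(-1)) - 20)/3 = -4346*((-27 - 64) - 20)/3 = -4346*(-91 - 20)/3 = -4346/3*(-111) = 160802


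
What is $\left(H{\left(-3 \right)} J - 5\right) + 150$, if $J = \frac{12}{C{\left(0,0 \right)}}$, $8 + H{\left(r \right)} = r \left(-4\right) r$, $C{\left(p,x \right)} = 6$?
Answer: $57$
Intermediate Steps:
$H{\left(r \right)} = -8 - 4 r^{2}$ ($H{\left(r \right)} = -8 + r \left(-4\right) r = -8 + - 4 r r = -8 - 4 r^{2}$)
$J = 2$ ($J = \frac{12}{6} = 12 \cdot \frac{1}{6} = 2$)
$\left(H{\left(-3 \right)} J - 5\right) + 150 = \left(\left(-8 - 4 \left(-3\right)^{2}\right) 2 - 5\right) + 150 = \left(\left(-8 - 36\right) 2 - 5\right) + 150 = \left(\left(-44\right) 2 - 5\right) + 150 = \left(-88 - 5\right) + 150 = -93 + 150 = 57$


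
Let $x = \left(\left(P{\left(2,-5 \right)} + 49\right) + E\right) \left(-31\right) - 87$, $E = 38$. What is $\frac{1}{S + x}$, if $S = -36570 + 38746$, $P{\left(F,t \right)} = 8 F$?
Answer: $- \frac{1}{1104} \approx -0.0009058$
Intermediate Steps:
$S = 2176$
$x = -3280$ ($x = \left(\left(8 \cdot 2 + 49\right) + 38\right) \left(-31\right) - 87 = \left(\left(16 + 49\right) + 38\right) \left(-31\right) - 87 = \left(65 + 38\right) \left(-31\right) - 87 = 103 \left(-31\right) - 87 = -3193 - 87 = -3280$)
$\frac{1}{S + x} = \frac{1}{2176 - 3280} = \frac{1}{-1104} = - \frac{1}{1104}$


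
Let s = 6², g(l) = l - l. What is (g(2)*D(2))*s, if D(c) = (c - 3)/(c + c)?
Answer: 0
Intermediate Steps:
g(l) = 0
D(c) = (-3 + c)/(2*c) (D(c) = (-3 + c)/((2*c)) = (-3 + c)*(1/(2*c)) = (-3 + c)/(2*c))
s = 36
(g(2)*D(2))*s = (0*((½)*(-3 + 2)/2))*36 = (0*((½)*(½)*(-1)))*36 = (0*(-¼))*36 = 0*36 = 0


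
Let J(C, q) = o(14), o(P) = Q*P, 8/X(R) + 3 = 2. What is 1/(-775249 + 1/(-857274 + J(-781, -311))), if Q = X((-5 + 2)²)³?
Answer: -864442/670157796059 ≈ -1.2899e-6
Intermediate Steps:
X(R) = -8 (X(R) = 8/(-3 + 2) = 8/(-1) = 8*(-1) = -8)
Q = -512 (Q = (-8)³ = -512)
o(P) = -512*P
J(C, q) = -7168 (J(C, q) = -512*14 = -7168)
1/(-775249 + 1/(-857274 + J(-781, -311))) = 1/(-775249 + 1/(-857274 - 7168)) = 1/(-775249 + 1/(-864442)) = 1/(-775249 - 1/864442) = 1/(-670157796059/864442) = -864442/670157796059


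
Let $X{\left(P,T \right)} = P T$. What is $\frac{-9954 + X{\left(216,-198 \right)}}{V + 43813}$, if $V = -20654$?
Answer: $- \frac{52722}{23159} \approx -2.2765$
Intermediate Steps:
$\frac{-9954 + X{\left(216,-198 \right)}}{V + 43813} = \frac{-9954 + 216 \left(-198\right)}{-20654 + 43813} = \frac{-9954 - 42768}{23159} = \left(-52722\right) \frac{1}{23159} = - \frac{52722}{23159}$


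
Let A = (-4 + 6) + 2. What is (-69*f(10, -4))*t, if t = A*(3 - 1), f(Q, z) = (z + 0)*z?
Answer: -8832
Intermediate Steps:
f(Q, z) = z**2 (f(Q, z) = z*z = z**2)
A = 4 (A = 2 + 2 = 4)
t = 8 (t = 4*(3 - 1) = 4*2 = 8)
(-69*f(10, -4))*t = -69*(-4)**2*8 = -69*16*8 = -1104*8 = -8832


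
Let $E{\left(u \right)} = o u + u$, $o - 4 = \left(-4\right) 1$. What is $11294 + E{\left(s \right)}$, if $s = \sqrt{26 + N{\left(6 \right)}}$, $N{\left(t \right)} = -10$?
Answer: $11298$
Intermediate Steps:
$o = 0$ ($o = 4 - 4 = 0$)
$s = 4$ ($s = \sqrt{26 - 10} = \sqrt{16} = 4$)
$E{\left(u \right)} = u$ ($E{\left(u \right)} = 0 u + u = 0 + u = u$)
$11294 + E{\left(s \right)} = 11294 + 4 = 11298$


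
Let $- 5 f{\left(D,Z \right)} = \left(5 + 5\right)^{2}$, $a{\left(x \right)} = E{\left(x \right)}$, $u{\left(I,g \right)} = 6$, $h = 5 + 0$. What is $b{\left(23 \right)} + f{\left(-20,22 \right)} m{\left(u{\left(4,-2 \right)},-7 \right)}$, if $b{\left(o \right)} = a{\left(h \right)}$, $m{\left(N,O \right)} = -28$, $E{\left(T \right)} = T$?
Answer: $565$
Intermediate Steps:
$h = 5$
$a{\left(x \right)} = x$
$b{\left(o \right)} = 5$
$f{\left(D,Z \right)} = -20$ ($f{\left(D,Z \right)} = - \frac{\left(5 + 5\right)^{2}}{5} = - \frac{10^{2}}{5} = \left(- \frac{1}{5}\right) 100 = -20$)
$b{\left(23 \right)} + f{\left(-20,22 \right)} m{\left(u{\left(4,-2 \right)},-7 \right)} = 5 - -560 = 5 + 560 = 565$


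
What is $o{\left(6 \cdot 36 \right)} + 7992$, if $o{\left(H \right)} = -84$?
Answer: $7908$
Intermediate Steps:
$o{\left(6 \cdot 36 \right)} + 7992 = -84 + 7992 = 7908$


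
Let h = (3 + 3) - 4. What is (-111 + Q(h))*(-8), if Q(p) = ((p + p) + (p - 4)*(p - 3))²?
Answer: 600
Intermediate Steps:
h = 2 (h = 6 - 4 = 2)
Q(p) = (2*p + (-4 + p)*(-3 + p))²
(-111 + Q(h))*(-8) = (-111 + (12 + 2² - 5*2)²)*(-8) = (-111 + (12 + 4 - 10)²)*(-8) = (-111 + 6²)*(-8) = (-111 + 36)*(-8) = -75*(-8) = 600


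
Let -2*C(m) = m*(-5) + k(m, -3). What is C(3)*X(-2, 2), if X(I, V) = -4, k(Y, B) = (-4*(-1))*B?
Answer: -54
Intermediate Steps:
k(Y, B) = 4*B
C(m) = 6 + 5*m/2 (C(m) = -(m*(-5) + 4*(-3))/2 = -(-5*m - 12)/2 = -(-12 - 5*m)/2 = 6 + 5*m/2)
C(3)*X(-2, 2) = (6 + (5/2)*3)*(-4) = (6 + 15/2)*(-4) = (27/2)*(-4) = -54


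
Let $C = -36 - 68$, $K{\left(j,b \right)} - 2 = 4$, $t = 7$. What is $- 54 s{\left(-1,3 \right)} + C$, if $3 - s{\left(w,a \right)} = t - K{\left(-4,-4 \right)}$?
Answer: $-212$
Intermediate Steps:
$K{\left(j,b \right)} = 6$ ($K{\left(j,b \right)} = 2 + 4 = 6$)
$s{\left(w,a \right)} = 2$ ($s{\left(w,a \right)} = 3 - \left(7 - 6\right) = 3 - 1 = 2$)
$C = -104$
$- 54 s{\left(-1,3 \right)} + C = \left(-54\right) 2 - 104 = -108 - 104 = -212$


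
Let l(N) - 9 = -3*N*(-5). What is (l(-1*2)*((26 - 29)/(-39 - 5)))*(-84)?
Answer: 1323/11 ≈ 120.27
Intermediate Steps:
l(N) = 9 + 15*N (l(N) = 9 - 3*N*(-5) = 9 + 15*N)
(l(-1*2)*((26 - 29)/(-39 - 5)))*(-84) = ((9 + 15*(-1*2))*((26 - 29)/(-39 - 5)))*(-84) = ((9 + 15*(-2))*(-3/(-44)))*(-84) = ((9 - 30)*(-3*(-1/44)))*(-84) = -21*3/44*(-84) = -63/44*(-84) = 1323/11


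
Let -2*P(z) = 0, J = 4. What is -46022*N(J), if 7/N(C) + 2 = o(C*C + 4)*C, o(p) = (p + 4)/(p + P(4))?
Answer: -115055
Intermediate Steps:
P(z) = 0 (P(z) = -1/2*0 = 0)
o(p) = (4 + p)/p (o(p) = (p + 4)/(p + 0) = (4 + p)/p)
N(C) = 7/(-2 + C*(8 + C**2)/(4 + C**2)) (N(C) = 7/(-2 + ((4 + (C*C + 4))/(C*C + 4))*C) = 7/(-2 + ((4 + (C**2 + 4))/(C**2 + 4))*C) = 7/(-2 + ((4 + (4 + C**2))/(4 + C**2))*C) = 7/(-2 + ((8 + C**2)/(4 + C**2))*C) = 7/(-2 + C*(8 + C**2)/(4 + C**2)))
-46022*N(J) = -322154*(4 + 4**2)/(-8 - 2*4**2 + 4*(8 + 4**2)) = -322154*(4 + 16)/(-8 - 2*16 + 4*(8 + 16)) = -322154*20/(-8 - 32 + 4*24) = -322154*20/(-8 - 32 + 96) = -322154*20/56 = -46022*5/2 = -115055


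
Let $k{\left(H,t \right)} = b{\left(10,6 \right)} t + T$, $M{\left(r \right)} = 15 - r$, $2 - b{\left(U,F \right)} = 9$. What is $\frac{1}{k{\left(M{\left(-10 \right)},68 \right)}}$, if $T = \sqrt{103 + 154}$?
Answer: $- \frac{476}{226319} - \frac{\sqrt{257}}{226319} \approx -0.0021741$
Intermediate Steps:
$b{\left(U,F \right)} = -7$ ($b{\left(U,F \right)} = 2 - 9 = -7$)
$T = \sqrt{257} \approx 16.031$
$k{\left(H,t \right)} = \sqrt{257} - 7 t$ ($k{\left(H,t \right)} = - 7 t + \sqrt{257} = \sqrt{257} - 7 t$)
$\frac{1}{k{\left(M{\left(-10 \right)},68 \right)}} = \frac{1}{\sqrt{257} - 476} = \frac{1}{-476 + \sqrt{257}}$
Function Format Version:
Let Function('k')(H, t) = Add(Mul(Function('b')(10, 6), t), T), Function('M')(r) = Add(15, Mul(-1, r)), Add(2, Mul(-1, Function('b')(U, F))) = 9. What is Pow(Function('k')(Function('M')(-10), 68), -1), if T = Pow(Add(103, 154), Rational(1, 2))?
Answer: Add(Rational(-476, 226319), Mul(Rational(-1, 226319), Pow(257, Rational(1, 2)))) ≈ -0.0021741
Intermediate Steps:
Function('b')(U, F) = -7 (Function('b')(U, F) = Add(2, Mul(-1, 9)) = Add(2, -9) = -7)
T = Pow(257, Rational(1, 2)) ≈ 16.031
Function('k')(H, t) = Add(Pow(257, Rational(1, 2)), Mul(-7, t)) (Function('k')(H, t) = Add(Mul(-7, t), Pow(257, Rational(1, 2))) = Add(Pow(257, Rational(1, 2)), Mul(-7, t)))
Pow(Function('k')(Function('M')(-10), 68), -1) = Pow(Add(Pow(257, Rational(1, 2)), Mul(-7, 68)), -1) = Pow(Add(Pow(257, Rational(1, 2)), -476), -1) = Pow(Add(-476, Pow(257, Rational(1, 2))), -1)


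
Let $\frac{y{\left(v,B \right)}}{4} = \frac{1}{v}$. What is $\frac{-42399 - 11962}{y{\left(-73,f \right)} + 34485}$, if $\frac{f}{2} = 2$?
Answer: $- \frac{3968353}{2517401} \approx -1.5764$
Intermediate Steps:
$f = 4$ ($f = 2 \cdot 2 = 4$)
$y{\left(v,B \right)} = \frac{4}{v}$
$\frac{-42399 - 11962}{y{\left(-73,f \right)} + 34485} = \frac{-42399 - 11962}{\frac{4}{-73} + 34485} = - \frac{54361}{4 \left(- \frac{1}{73}\right) + 34485} = - \frac{54361}{- \frac{4}{73} + 34485} = - \frac{54361}{\frac{2517401}{73}} = \left(-54361\right) \frac{73}{2517401} = - \frac{3968353}{2517401}$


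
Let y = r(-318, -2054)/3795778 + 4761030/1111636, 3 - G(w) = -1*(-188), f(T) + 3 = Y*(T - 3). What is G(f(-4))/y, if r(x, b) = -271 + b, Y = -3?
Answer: -527440434101/12208938093 ≈ -43.201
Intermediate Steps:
f(T) = 6 - 3*T (f(T) = -3 - 3*(T - 3) = -3 - 3*(-3 + T) = -3 + (9 - 3*T) = 6 - 3*T)
G(w) = -185 (G(w) = 3 - (-1)*(-188) = 3 - 1*188 = 3 - 188 = -185)
y = 2258653547205/527440434101 (y = (-271 - 2054)/3795778 + 4761030/1111636 = -2325*1/3795778 + 4761030*(1/1111636) = -2325/3795778 + 2380515/555818 = 2258653547205/527440434101 ≈ 4.2823)
G(f(-4))/y = -185/2258653547205/527440434101 = -185*527440434101/2258653547205 = -527440434101/12208938093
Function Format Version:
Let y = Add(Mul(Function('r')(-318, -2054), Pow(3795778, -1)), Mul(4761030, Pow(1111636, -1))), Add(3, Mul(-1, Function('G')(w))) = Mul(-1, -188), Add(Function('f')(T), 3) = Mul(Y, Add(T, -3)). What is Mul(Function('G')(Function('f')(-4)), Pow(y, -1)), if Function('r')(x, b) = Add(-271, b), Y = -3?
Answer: Rational(-527440434101, 12208938093) ≈ -43.201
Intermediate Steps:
Function('f')(T) = Add(6, Mul(-3, T)) (Function('f')(T) = Add(-3, Mul(-3, Add(T, -3))) = Add(-3, Mul(-3, Add(-3, T))) = Add(-3, Add(9, Mul(-3, T))) = Add(6, Mul(-3, T)))
Function('G')(w) = -185 (Function('G')(w) = Add(3, Mul(-1, Mul(-1, -188))) = Add(3, Mul(-1, 188)) = Add(3, -188) = -185)
y = Rational(2258653547205, 527440434101) (y = Add(Mul(Add(-271, -2054), Pow(3795778, -1)), Mul(4761030, Pow(1111636, -1))) = Add(Mul(-2325, Rational(1, 3795778)), Mul(4761030, Rational(1, 1111636))) = Add(Rational(-2325, 3795778), Rational(2380515, 555818)) = Rational(2258653547205, 527440434101) ≈ 4.2823)
Mul(Function('G')(Function('f')(-4)), Pow(y, -1)) = Mul(-185, Pow(Rational(2258653547205, 527440434101), -1)) = Mul(-185, Rational(527440434101, 2258653547205)) = Rational(-527440434101, 12208938093)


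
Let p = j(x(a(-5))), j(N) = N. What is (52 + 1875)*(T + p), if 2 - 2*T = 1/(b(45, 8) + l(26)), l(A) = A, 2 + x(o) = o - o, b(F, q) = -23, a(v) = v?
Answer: -13489/6 ≈ -2248.2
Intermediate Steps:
x(o) = -2 (x(o) = -2 + (o - o) = -2 + 0 = -2)
p = -2
T = ⅚ (T = 1 - 1/(2*(-23 + 26)) = 1 - ½/3 = 1 - ½*⅓ = 1 - ⅙ = ⅚ ≈ 0.83333)
(52 + 1875)*(T + p) = (52 + 1875)*(⅚ - 2) = 1927*(-7/6) = -13489/6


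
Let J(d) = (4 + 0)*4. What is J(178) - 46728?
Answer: -46712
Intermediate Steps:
J(d) = 16 (J(d) = 4*4 = 16)
J(178) - 46728 = 16 - 46728 = -46712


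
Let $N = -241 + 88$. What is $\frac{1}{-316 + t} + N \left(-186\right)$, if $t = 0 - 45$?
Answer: $\frac{10273337}{361} \approx 28458.0$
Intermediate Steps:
$t = -45$ ($t = 0 - 45 = -45$)
$N = -153$
$\frac{1}{-316 + t} + N \left(-186\right) = \frac{1}{-316 - 45} - -28458 = \frac{1}{-361} + 28458 = - \frac{1}{361} + 28458 = \frac{10273337}{361}$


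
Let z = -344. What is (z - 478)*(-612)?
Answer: 503064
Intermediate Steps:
(z - 478)*(-612) = (-344 - 478)*(-612) = -822*(-612) = 503064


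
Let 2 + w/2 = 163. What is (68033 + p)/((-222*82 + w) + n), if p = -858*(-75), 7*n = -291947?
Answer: -926681/417121 ≈ -2.2216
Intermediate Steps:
n = -291947/7 (n = (1/7)*(-291947) = -291947/7 ≈ -41707.)
w = 322 (w = -4 + 2*163 = -4 + 326 = 322)
p = 64350
(68033 + p)/((-222*82 + w) + n) = (68033 + 64350)/((-222*82 + 322) - 291947/7) = 132383/((-18204 + 322) - 291947/7) = 132383/(-17882 - 291947/7) = 132383/(-417121/7) = 132383*(-7/417121) = -926681/417121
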